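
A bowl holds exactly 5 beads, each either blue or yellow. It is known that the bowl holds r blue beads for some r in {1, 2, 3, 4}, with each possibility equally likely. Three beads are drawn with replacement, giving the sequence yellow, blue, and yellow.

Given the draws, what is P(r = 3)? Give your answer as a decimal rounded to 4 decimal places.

Under each hypothesis, the probability of the observed sequence is: P(data | r = 1) = (4/5)(1/5)(4/5) = 16/125; P(data | r = 2) = (3/5)(2/5)(3/5) = 18/125; P(data | r = 3) = (2/5)(3/5)(2/5) = 12/125; P(data | r = 4) = (1/5)(4/5)(1/5) = 4/125.
Weighting by the prior gives 1/4 · 16/125 = 4/125, 1/4 · 18/125 = 9/250, 1/4 · 12/125 = 3/125, 1/4 · 4/125 = 1/125; with total 1/10.
So P(r = 3 | data) = (3/125) / (1/10) = 6/25.

0.2400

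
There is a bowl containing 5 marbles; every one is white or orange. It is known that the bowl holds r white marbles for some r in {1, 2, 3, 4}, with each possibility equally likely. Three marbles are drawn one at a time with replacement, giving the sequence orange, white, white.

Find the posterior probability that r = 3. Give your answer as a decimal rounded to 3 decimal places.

Under each hypothesis, the probability of the observed sequence is: P(data | r = 1) = (4/5)(1/5)(1/5) = 4/125; P(data | r = 2) = (3/5)(2/5)(2/5) = 12/125; P(data | r = 3) = (2/5)(3/5)(3/5) = 18/125; P(data | r = 4) = (1/5)(4/5)(4/5) = 16/125.
The prior-weighted likelihoods are 1/4 · 4/125 = 1/125, 1/4 · 12/125 = 3/125, 1/4 · 18/125 = 9/250, 1/4 · 16/125 = 4/125; summing to 1/10.
By Bayes' rule, P(r = 3 | data) = (9/250) / (1/10) = 9/25.

0.360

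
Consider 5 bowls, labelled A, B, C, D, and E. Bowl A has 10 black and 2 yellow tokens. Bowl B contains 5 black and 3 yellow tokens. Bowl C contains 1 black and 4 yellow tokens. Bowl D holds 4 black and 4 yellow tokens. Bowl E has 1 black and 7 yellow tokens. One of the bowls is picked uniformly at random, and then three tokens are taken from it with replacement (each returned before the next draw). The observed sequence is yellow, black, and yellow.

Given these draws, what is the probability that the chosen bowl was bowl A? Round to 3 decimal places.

0.050

Under each hypothesis, the probability of the observed sequence is: P(data | bowl A) = (2/12)(10/12)(2/12) = 0.023148; P(data | bowl B) = (3/8)(5/8)(3/8) = 0.087891; P(data | bowl C) = (4/5)(1/5)(4/5) = 0.128; P(data | bowl D) = (4/8)(4/8)(4/8) = 0.125; P(data | bowl E) = (7/8)(1/8)(7/8) = 0.095703.
Weighting by the prior gives 1/5 · 0.023148 = 0.0046296, 1/5 · 0.087891 = 0.017578, 1/5 · 0.128 = 0.0256, 1/5 · 0.125 = 0.025, 1/5 · 0.095703 = 0.019141; with total 0.091948.
By Bayes' rule, P(bowl A | data) = (0.0046296) / (0.091948) = 0.05035.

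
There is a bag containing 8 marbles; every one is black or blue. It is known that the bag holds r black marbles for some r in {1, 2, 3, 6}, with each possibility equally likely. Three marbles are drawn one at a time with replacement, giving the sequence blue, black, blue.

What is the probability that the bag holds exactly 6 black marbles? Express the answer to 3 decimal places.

Compute the likelihood of the observed sequence for each case: P(data | r = 1) = (7/8)(1/8)(7/8) = 0.095703; P(data | r = 2) = (6/8)(2/8)(6/8) = 0.14062; P(data | r = 3) = (5/8)(3/8)(5/8) = 0.14648; P(data | r = 6) = (2/8)(6/8)(2/8) = 0.046875.
Weighting by the prior gives 1/4 · 0.095703 = 0.023926, 1/4 · 0.14062 = 0.035156, 1/4 · 0.14648 = 0.036621, 1/4 · 0.046875 = 0.011719; with total 0.10742.
So P(r = 6 | data) = (0.011719) / (0.10742) = 0.10909.

0.109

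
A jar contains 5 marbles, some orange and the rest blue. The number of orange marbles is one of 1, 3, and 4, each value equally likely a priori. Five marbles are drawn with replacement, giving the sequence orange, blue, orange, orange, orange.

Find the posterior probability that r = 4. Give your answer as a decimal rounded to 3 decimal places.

0.607

Compute the likelihood of the observed sequence for each case: P(data | r = 1) = (1/5)(4/5)(1/5)(1/5)(1/5) = 0.00128; P(data | r = 3) = (3/5)(2/5)(3/5)(3/5)(3/5) = 0.05184; P(data | r = 4) = (4/5)(1/5)(4/5)(4/5)(4/5) = 0.08192.
Multiplying each by its prior: 1/3 · 0.00128 = 0.00042667, 1/3 · 0.05184 = 0.01728, 1/3 · 0.08192 = 0.027307; these sum to 0.045013.
By Bayes' rule, P(r = 4 | data) = (0.027307) / (0.045013) = 0.60664.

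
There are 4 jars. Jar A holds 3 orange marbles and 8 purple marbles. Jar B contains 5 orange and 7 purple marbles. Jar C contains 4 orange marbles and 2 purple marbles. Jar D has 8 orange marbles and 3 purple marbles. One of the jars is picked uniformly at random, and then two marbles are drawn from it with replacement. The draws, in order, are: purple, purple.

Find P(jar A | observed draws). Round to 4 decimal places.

0.5015

Under each hypothesis, the probability of the observed sequence is: P(data | jar A) = (8/11)(8/11) = 0.52893; P(data | jar B) = (7/12)(7/12) = 0.34028; P(data | jar C) = (2/6)(2/6) = 0.11111; P(data | jar D) = (3/11)(3/11) = 0.07438.
Weighting by the prior gives 1/4 · 0.52893 = 0.13223, 1/4 · 0.34028 = 0.085069, 1/4 · 0.11111 = 0.027778, 1/4 · 0.07438 = 0.018595; these sum to 0.26367.
So P(jar A | data) = (0.13223) / (0.26367) = 0.5015.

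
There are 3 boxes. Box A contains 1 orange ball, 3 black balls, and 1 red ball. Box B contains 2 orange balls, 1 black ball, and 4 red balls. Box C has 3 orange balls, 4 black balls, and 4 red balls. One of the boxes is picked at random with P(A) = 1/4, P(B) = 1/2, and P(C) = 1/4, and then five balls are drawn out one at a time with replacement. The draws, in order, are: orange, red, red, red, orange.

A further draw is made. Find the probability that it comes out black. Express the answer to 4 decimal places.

0.1701

Compute the likelihood of the observed sequence for each case: P(data | box A) = (1/5)(1/5)(1/5)(1/5)(1/5) = 0.00032; P(data | box B) = (2/7)(4/7)(4/7)(4/7)(2/7) = 0.015232; P(data | box C) = (3/11)(4/11)(4/11)(4/11)(3/11) = 0.0035765.
Weighting by the prior gives 1/4 · 0.00032 = 8e-05, 1/2 · 0.015232 = 0.0076159, 1/4 · 0.0035765 = 0.00089413; with total 0.00859.
The posterior is then P(box A | data) = 0.0093132, P(box B | data) = 0.8866, P(box C | data) = 0.10409.
The predictive probability is P(black next | data) = (3/5)(0.0093132) + (1/7)(0.8866) + (4/11)(0.10409) = 0.1701.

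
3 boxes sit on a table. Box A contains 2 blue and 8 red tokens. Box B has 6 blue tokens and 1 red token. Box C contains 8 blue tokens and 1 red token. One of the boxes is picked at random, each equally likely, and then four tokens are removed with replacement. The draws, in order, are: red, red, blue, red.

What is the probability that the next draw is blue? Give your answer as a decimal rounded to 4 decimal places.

0.2234

For each hypothesis, P(data | H) works out to: P(data | box A) = (8/10)(8/10)(2/10)(8/10) = 0.1024; P(data | box B) = (1/7)(1/7)(6/7)(1/7) = 0.002499; P(data | box C) = (1/9)(1/9)(8/9)(1/9) = 0.0012193.
The prior-weighted likelihoods are 1/3 · 0.1024 = 0.034133, 1/3 · 0.002499 = 0.00083299, 1/3 · 0.0012193 = 0.00040644; summing to 0.035373.
The posterior is then P(box A | data) = 0.96496, P(box B | data) = 0.023549, P(box C | data) = 0.01149.
So P(blue next | data) = Σ P(blue next | H) P(H | data) = (1/5)(0.96496) + (6/7)(0.023549) + (8/9)(0.01149) = 0.22339.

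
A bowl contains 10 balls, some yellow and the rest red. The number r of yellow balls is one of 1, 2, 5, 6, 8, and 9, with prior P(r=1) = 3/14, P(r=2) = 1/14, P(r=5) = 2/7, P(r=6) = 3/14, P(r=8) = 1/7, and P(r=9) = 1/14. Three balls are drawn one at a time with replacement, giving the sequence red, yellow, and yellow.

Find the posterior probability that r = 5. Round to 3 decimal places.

The likelihood of the observed sequence under each hypothesis: P(data | r = 1) = (9/10)(1/10)(1/10) = 0.009; P(data | r = 2) = (8/10)(2/10)(2/10) = 0.032; P(data | r = 5) = (5/10)(5/10)(5/10) = 0.125; P(data | r = 6) = (4/10)(6/10)(6/10) = 0.144; P(data | r = 8) = (2/10)(8/10)(8/10) = 0.128; P(data | r = 9) = (1/10)(9/10)(9/10) = 0.081.
Weighting by the prior gives 3/14 · 0.009 = 0.0019286, 1/14 · 0.032 = 0.0022857, 2/7 · 0.125 = 0.035714, 3/14 · 0.144 = 0.030857, 1/7 · 0.128 = 0.018286, 1/14 · 0.081 = 0.0057857; these sum to 0.094857.
Hence P(r = 5 | data) = (0.035714) / (0.094857) = 0.37651.

0.377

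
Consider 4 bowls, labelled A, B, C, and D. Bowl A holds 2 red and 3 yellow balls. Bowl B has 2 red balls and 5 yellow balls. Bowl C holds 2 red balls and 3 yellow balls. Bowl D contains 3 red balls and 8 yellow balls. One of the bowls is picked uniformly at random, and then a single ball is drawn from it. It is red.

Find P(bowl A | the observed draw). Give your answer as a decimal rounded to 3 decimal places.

0.294

The likelihood of this draw under each hypothesis: P(data | bowl A) = (2/5) = 0.4; P(data | bowl B) = (2/7) = 0.28571; P(data | bowl C) = (2/5) = 0.4; P(data | bowl D) = (3/11) = 0.27273.
The prior-weighted likelihoods are 1/4 · 0.4 = 0.1, 1/4 · 0.28571 = 0.071429, 1/4 · 0.4 = 0.1, 1/4 · 0.27273 = 0.068182; summing to 0.33961.
By Bayes' rule, P(bowl A | data) = (0.1) / (0.33961) = 0.29446.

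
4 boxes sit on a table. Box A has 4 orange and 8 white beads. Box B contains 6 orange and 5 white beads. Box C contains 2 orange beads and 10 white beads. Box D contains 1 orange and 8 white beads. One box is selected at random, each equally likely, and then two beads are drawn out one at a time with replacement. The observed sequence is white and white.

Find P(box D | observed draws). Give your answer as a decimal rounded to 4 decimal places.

0.3700

Compute the likelihood of the observed sequence for each case: P(data | box A) = (8/12)(8/12) = 0.44444; P(data | box B) = (5/11)(5/11) = 0.20661; P(data | box C) = (10/12)(10/12) = 0.69444; P(data | box D) = (8/9)(8/9) = 0.79012.
Weighting by the prior gives 1/4 · 0.44444 = 0.11111, 1/4 · 0.20661 = 0.051653, 1/4 · 0.69444 = 0.17361, 1/4 · 0.79012 = 0.19753; with total 0.53391.
Therefore the posterior P(box D | data) = (0.19753) / (0.53391) = 0.36997.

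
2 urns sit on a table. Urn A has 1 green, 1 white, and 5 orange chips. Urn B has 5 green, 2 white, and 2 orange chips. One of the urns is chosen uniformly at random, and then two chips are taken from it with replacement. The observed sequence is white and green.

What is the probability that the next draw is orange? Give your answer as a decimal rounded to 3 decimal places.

Under each hypothesis, the probability of the observed sequence is: P(data | urn A) = (1/7)(1/7) = 0.020408; P(data | urn B) = (2/9)(5/9) = 0.12346.
Weighting by the prior gives 1/2 · 0.020408 = 0.010204, 1/2 · 0.12346 = 0.061728; these sum to 0.071932.
Normalising, the posterior is P(urn A | data) = 0.14186, P(urn B | data) = 0.85814.
So P(orange next | data) = Σ P(orange next | H) P(H | data) = (5/7)(0.14186) + (2/9)(0.85814) = 0.29202.

0.292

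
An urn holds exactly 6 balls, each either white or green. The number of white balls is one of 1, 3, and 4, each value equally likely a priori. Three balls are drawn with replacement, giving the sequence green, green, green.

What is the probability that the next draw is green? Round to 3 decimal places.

0.752

The likelihood of the observed sequence under each hypothesis: P(data | r = 1) = (5/6)(5/6)(5/6) = 125/216; P(data | r = 3) = (3/6)(3/6)(3/6) = 1/8; P(data | r = 4) = (2/6)(2/6)(2/6) = 1/27.
Multiplying each by its prior: 1/3 · 125/216 = 125/648, 1/3 · 1/8 = 1/24, 1/3 · 1/27 = 1/81; summing to 20/81.
Normalising, the posterior is P(r = 1 | data) = 25/32, P(r = 3 | data) = 27/160, P(r = 4 | data) = 1/20.
Averaging over the posterior, P(green next | data) = (5/6)(25/32) + (1/2)(27/160) + (1/3)(1/20) = 361/480.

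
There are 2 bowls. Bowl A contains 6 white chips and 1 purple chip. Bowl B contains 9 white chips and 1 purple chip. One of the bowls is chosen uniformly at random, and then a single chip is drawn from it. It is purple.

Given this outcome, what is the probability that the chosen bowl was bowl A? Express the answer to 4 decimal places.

For each hypothesis, P(data | H) works out to: P(data | bowl A) = (1/7) = 1/7; P(data | bowl B) = (1/10) = 1/10.
Multiplying each by its prior: 1/2 · 1/7 = 1/14, 1/2 · 1/10 = 1/20; summing to 17/140.
So P(bowl A | data) = (1/14) / (17/140) = 10/17.

0.5882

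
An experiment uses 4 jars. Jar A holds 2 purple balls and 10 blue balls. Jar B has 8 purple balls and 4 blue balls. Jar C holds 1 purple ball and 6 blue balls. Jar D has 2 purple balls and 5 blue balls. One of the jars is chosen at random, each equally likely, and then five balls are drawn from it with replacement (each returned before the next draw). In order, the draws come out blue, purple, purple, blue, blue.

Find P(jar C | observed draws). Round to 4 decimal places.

0.1710

Under each hypothesis, the probability of the observed sequence is: P(data | jar A) = (10/12)(2/12)(2/12)(10/12)(10/12) = 0.016075; P(data | jar B) = (4/12)(8/12)(8/12)(4/12)(4/12) = 0.016461; P(data | jar C) = (6/7)(1/7)(1/7)(6/7)(6/7) = 0.012852; P(data | jar D) = (5/7)(2/7)(2/7)(5/7)(5/7) = 0.02975.
Multiplying each by its prior: 1/4 · 0.016075 = 0.0040188, 1/4 · 0.016461 = 0.0041152, 1/4 · 0.012852 = 0.0032129, 1/4 · 0.02975 = 0.0074374; these sum to 0.018784.
Hence P(jar C | data) = (0.0032129) / (0.018784) = 0.17104.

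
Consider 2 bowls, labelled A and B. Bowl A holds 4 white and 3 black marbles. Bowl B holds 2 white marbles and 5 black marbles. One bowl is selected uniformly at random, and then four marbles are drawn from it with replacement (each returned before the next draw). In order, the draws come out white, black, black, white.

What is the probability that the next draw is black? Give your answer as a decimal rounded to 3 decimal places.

0.546

For each hypothesis, P(data | H) works out to: P(data | bowl A) = (4/7)(3/7)(3/7)(4/7) = 0.059975; P(data | bowl B) = (2/7)(5/7)(5/7)(2/7) = 0.041649.
Weighting by the prior gives 1/2 · 0.059975 = 0.029988, 1/2 · 0.041649 = 0.020825; with total 0.050812.
The posterior is then P(bowl A | data) = 0.59016, P(bowl B | data) = 0.40984.
The predictive probability is P(black next | data) = (3/7)(0.59016) + (5/7)(0.40984) = 0.54567.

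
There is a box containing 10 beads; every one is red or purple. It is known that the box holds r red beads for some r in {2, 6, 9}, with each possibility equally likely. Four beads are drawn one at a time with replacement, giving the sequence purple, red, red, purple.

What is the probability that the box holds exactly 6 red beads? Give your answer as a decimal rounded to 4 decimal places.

For each hypothesis, P(data | H) works out to: P(data | r = 2) = (8/10)(2/10)(2/10)(8/10) = 0.0256; P(data | r = 6) = (4/10)(6/10)(6/10)(4/10) = 0.0576; P(data | r = 9) = (1/10)(9/10)(9/10)(1/10) = 0.0081.
Weighting by the prior gives 1/3 · 0.0256 = 0.0085333, 1/3 · 0.0576 = 0.0192, 1/3 · 0.0081 = 0.0027; summing to 0.030433.
So P(r = 6 | data) = (0.0192) / (0.030433) = 0.63089.

0.6309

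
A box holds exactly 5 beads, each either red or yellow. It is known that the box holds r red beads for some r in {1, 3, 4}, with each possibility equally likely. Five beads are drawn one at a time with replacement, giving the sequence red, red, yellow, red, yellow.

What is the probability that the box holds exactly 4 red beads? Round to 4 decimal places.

Under each hypothesis, the probability of the observed sequence is: P(data | r = 1) = (1/5)(1/5)(4/5)(1/5)(4/5) = 0.00512; P(data | r = 3) = (3/5)(3/5)(2/5)(3/5)(2/5) = 0.03456; P(data | r = 4) = (4/5)(4/5)(1/5)(4/5)(1/5) = 0.02048.
Weighting by the prior gives 1/3 · 0.00512 = 0.0017067, 1/3 · 0.03456 = 0.01152, 1/3 · 0.02048 = 0.0068267; these sum to 0.020053.
So P(r = 4 | data) = (0.0068267) / (0.020053) = 0.34043.

0.3404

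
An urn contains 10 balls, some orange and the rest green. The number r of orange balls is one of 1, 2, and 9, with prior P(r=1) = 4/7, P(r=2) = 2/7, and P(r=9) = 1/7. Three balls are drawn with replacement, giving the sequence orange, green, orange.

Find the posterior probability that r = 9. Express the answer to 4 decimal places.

Under each hypothesis, the probability of the observed sequence is: P(data | r = 1) = (1/10)(9/10)(1/10) = 0.009; P(data | r = 2) = (2/10)(8/10)(2/10) = 0.032; P(data | r = 9) = (9/10)(1/10)(9/10) = 0.081.
Weighting by the prior gives 4/7 · 0.009 = 0.0051429, 2/7 · 0.032 = 0.0091429, 1/7 · 0.081 = 0.011571; these sum to 0.025857.
Therefore the posterior P(r = 9 | data) = (0.011571) / (0.025857) = 0.44751.

0.4475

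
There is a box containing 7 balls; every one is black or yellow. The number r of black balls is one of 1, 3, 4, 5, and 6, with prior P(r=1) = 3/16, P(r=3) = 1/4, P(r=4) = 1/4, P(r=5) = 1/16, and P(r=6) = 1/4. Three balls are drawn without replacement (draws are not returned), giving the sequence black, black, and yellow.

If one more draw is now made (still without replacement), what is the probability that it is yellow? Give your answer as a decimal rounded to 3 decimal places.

For each hypothesis, P(data | H) works out to: P(data | r = 1) = (1/7)(0/6) = 0; P(data | r = 3) = (3/7)(2/6)(4/5) = 4/35; P(data | r = 4) = (4/7)(3/6)(3/5) = 6/35; P(data | r = 5) = (5/7)(4/6)(2/5) = 4/21; P(data | r = 6) = (6/7)(5/6)(1/5) = 1/7.
Weighting by the prior gives 3/16 · 0 = 0, 1/4 · 4/35 = 1/35, 1/4 · 6/35 = 3/70, 1/16 · 4/21 = 1/84, 1/4 · 1/7 = 1/28; with total 5/42.
The posterior is then P(r = 1 | data) = 0, P(r = 3 | data) = 6/25, P(r = 4 | data) = 9/25, P(r = 5 | data) = 1/10, P(r = 6 | data) = 3/10.
Averaging over the posterior, P(yellow next | data) = (3/4)(6/25) + (1/2)(9/25) + (1/4)(1/10) + (0)(3/10) = 77/200.

0.385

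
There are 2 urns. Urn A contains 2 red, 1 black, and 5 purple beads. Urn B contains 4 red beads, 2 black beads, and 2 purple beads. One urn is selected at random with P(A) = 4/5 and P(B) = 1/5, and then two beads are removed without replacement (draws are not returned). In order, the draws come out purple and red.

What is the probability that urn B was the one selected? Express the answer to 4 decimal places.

0.1667

Under each hypothesis, the probability of the observed sequence is: P(data | urn A) = (5/8)(2/7) = 5/28; P(data | urn B) = (2/8)(4/7) = 1/7.
The prior-weighted likelihoods are 4/5 · 5/28 = 1/7, 1/5 · 1/7 = 1/35; with total 6/35.
By Bayes' rule, P(urn B | data) = (1/35) / (6/35) = 1/6.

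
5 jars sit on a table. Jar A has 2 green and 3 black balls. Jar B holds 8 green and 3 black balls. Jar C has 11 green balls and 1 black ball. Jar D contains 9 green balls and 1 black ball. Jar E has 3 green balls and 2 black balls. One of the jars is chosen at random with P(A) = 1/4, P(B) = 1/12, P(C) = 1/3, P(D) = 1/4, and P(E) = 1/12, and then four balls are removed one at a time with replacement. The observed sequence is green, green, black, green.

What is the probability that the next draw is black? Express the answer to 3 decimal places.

0.225

The likelihood of the observed sequence under each hypothesis: P(data | jar A) = (2/5)(2/5)(3/5)(2/5) = 0.0384; P(data | jar B) = (8/11)(8/11)(3/11)(8/11) = 0.10491; P(data | jar C) = (11/12)(11/12)(1/12)(11/12) = 0.064188; P(data | jar D) = (9/10)(9/10)(1/10)(9/10) = 0.0729; P(data | jar E) = (3/5)(3/5)(2/5)(3/5) = 0.0864.
Weighting by the prior gives 1/4 · 0.0384 = 0.0096, 1/12 · 0.10491 = 0.0087426, 1/3 · 0.064188 = 0.021396, 1/4 · 0.0729 = 0.018225, 1/12 · 0.0864 = 0.0072; with total 0.065164.
Dividing through by the total gives posterior P(jar A | data) = 0.14732, P(jar B | data) = 0.13416, P(jar C | data) = 0.32834, P(jar D | data) = 0.27968, P(jar E | data) = 0.11049.
Averaging over the posterior, P(black next | data) = (3/5)(0.14732) + (3/11)(0.13416) + (1/12)(0.32834) + (1/10)(0.27968) + (2/5)(0.11049) = 0.22451.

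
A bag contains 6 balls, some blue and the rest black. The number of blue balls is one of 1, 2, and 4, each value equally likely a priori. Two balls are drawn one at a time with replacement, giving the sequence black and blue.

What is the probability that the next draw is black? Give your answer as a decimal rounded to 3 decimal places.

For each hypothesis, P(data | H) works out to: P(data | r = 1) = (5/6)(1/6) = 5/36; P(data | r = 2) = (4/6)(2/6) = 2/9; P(data | r = 4) = (2/6)(4/6) = 2/9.
The prior-weighted likelihoods are 1/3 · 5/36 = 5/108, 1/3 · 2/9 = 2/27, 1/3 · 2/9 = 2/27; these sum to 7/36.
The posterior is then P(r = 1 | data) = 5/21, P(r = 2 | data) = 8/21, P(r = 4 | data) = 8/21.
So P(black next | data) = Σ P(black next | H) P(H | data) = (5/6)(5/21) + (2/3)(8/21) + (1/3)(8/21) = 73/126.

0.579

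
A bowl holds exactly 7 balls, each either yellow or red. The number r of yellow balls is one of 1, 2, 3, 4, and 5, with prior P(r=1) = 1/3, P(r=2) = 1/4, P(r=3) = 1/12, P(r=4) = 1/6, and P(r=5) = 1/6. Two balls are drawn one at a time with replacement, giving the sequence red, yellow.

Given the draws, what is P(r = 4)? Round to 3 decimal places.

0.218

The likelihood of the observed sequence under each hypothesis: P(data | r = 1) = (6/7)(1/7) = 6/49; P(data | r = 2) = (5/7)(2/7) = 10/49; P(data | r = 3) = (4/7)(3/7) = 12/49; P(data | r = 4) = (3/7)(4/7) = 12/49; P(data | r = 5) = (2/7)(5/7) = 10/49.
The prior-weighted likelihoods are 1/3 · 6/49 = 2/49, 1/4 · 10/49 = 5/98, 1/12 · 12/49 = 1/49, 1/6 · 12/49 = 2/49, 1/6 · 10/49 = 5/147; these sum to 55/294.
By Bayes' rule, P(r = 4 | data) = (2/49) / (55/294) = 12/55.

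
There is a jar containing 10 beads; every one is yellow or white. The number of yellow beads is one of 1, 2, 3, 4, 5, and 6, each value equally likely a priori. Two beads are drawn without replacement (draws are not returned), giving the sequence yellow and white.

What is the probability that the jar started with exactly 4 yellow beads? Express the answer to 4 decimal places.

Under each hypothesis, the probability of the observed sequence is: P(data | r = 1) = (1/10)(9/9) = 1/10; P(data | r = 2) = (2/10)(8/9) = 8/45; P(data | r = 3) = (3/10)(7/9) = 7/30; P(data | r = 4) = (4/10)(6/9) = 4/15; P(data | r = 5) = (5/10)(5/9) = 5/18; P(data | r = 6) = (6/10)(4/9) = 4/15.
The prior-weighted likelihoods are 1/6 · 1/10 = 1/60, 1/6 · 8/45 = 4/135, 1/6 · 7/30 = 7/180, 1/6 · 4/15 = 2/45, 1/6 · 5/18 = 5/108, 1/6 · 4/15 = 2/45; summing to 119/540.
Therefore the posterior P(r = 4 | data) = (2/45) / (119/540) = 24/119.

0.2017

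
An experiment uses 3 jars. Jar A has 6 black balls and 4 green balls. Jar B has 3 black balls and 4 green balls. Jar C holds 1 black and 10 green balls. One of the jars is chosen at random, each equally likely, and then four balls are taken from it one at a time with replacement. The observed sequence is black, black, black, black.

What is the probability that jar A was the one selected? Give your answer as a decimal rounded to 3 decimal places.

Compute the likelihood of the observed sequence for each case: P(data | jar A) = (6/10)(6/10)(6/10)(6/10) = 0.1296; P(data | jar B) = (3/7)(3/7)(3/7)(3/7) = 0.033736; P(data | jar C) = (1/11)(1/11)(1/11)(1/11) = 6.8301e-05.
Weighting by the prior gives 1/3 · 0.1296 = 0.0432, 1/3 · 0.033736 = 0.011245, 1/3 · 6.8301e-05 = 2.2767e-05; summing to 0.054468.
Therefore the posterior P(jar A | data) = (0.0432) / (0.054468) = 0.79313.

0.793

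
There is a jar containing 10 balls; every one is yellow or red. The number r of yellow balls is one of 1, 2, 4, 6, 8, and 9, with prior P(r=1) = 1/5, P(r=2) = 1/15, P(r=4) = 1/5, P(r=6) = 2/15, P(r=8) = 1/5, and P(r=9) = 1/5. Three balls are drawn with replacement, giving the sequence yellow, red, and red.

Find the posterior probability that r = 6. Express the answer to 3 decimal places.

0.172

The likelihood of the observed sequence under each hypothesis: P(data | r = 1) = (1/10)(9/10)(9/10) = 0.081; P(data | r = 2) = (2/10)(8/10)(8/10) = 0.128; P(data | r = 4) = (4/10)(6/10)(6/10) = 0.144; P(data | r = 6) = (6/10)(4/10)(4/10) = 0.096; P(data | r = 8) = (8/10)(2/10)(2/10) = 0.032; P(data | r = 9) = (9/10)(1/10)(1/10) = 0.009.
Weighting by the prior gives 1/5 · 0.081 = 0.0162, 1/15 · 0.128 = 0.0085333, 1/5 · 0.144 = 0.0288, 2/15 · 0.096 = 0.0128, 1/5 · 0.032 = 0.0064, 1/5 · 0.009 = 0.0018; summing to 0.074533.
By Bayes' rule, P(r = 6 | data) = (0.0128) / (0.074533) = 0.17174.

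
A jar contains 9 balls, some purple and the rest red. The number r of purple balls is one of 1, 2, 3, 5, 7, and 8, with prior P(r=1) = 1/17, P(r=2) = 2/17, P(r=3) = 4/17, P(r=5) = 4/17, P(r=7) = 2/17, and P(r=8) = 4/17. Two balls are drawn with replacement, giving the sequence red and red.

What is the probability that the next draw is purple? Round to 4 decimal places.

0.3200

For each hypothesis, P(data | H) works out to: P(data | r = 1) = (8/9)(8/9) = 0.79012; P(data | r = 2) = (7/9)(7/9) = 0.60494; P(data | r = 3) = (6/9)(6/9) = 0.44444; P(data | r = 5) = (4/9)(4/9) = 0.19753; P(data | r = 7) = (2/9)(2/9) = 0.049383; P(data | r = 8) = (1/9)(1/9) = 0.012346.
The prior-weighted likelihoods are 1/17 · 0.79012 = 0.046478, 2/17 · 0.60494 = 0.071169, 4/17 · 0.44444 = 0.10458, 4/17 · 0.19753 = 0.046478, 2/17 · 0.049383 = 0.0058097, 4/17 · 0.012346 = 0.0029049; with total 0.27741.
Normalising, the posterior is P(r = 1 | data) = 0.16754, P(r = 2 | data) = 0.25654, P(r = 3 | data) = 0.37696, P(r = 5 | data) = 0.16754, P(r = 7 | data) = 0.020942, P(r = 8 | data) = 0.010471.
Averaging over the posterior, P(purple next | data) = (1/9)(0.16754) + (2/9)(0.25654) + (1/3)(0.37696) + (5/9)(0.16754) + (7/9)(0.020942) + (8/9)(0.010471) = 0.31995.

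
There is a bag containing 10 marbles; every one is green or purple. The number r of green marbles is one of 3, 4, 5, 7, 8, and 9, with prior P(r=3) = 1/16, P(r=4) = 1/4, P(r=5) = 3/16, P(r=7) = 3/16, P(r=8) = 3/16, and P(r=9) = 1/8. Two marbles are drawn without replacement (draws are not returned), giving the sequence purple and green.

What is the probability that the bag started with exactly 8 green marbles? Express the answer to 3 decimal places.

Under each hypothesis, the probability of the observed sequence is: P(data | r = 3) = (7/10)(3/9) = 7/30; P(data | r = 4) = (6/10)(4/9) = 4/15; P(data | r = 5) = (5/10)(5/9) = 5/18; P(data | r = 7) = (3/10)(7/9) = 7/30; P(data | r = 8) = (2/10)(8/9) = 8/45; P(data | r = 9) = (1/10)(9/9) = 1/10.
Weighting by the prior gives 1/16 · 7/30 = 7/480, 1/4 · 4/15 = 1/15, 3/16 · 5/18 = 5/96, 3/16 · 7/30 = 7/160, 3/16 · 8/45 = 1/30, 1/8 · 1/10 = 1/80; with total 107/480.
Hence P(r = 8 | data) = (1/30) / (107/480) = 16/107.

0.150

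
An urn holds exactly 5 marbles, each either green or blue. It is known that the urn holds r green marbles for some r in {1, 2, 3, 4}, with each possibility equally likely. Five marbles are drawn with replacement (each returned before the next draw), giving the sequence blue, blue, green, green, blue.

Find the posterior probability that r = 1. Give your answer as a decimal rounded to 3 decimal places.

0.246

Compute the likelihood of the observed sequence for each case: P(data | r = 1) = (4/5)(4/5)(1/5)(1/5)(4/5) = 0.02048; P(data | r = 2) = (3/5)(3/5)(2/5)(2/5)(3/5) = 0.03456; P(data | r = 3) = (2/5)(2/5)(3/5)(3/5)(2/5) = 0.02304; P(data | r = 4) = (1/5)(1/5)(4/5)(4/5)(1/5) = 0.00512.
Weighting by the prior gives 1/4 · 0.02048 = 0.00512, 1/4 · 0.03456 = 0.00864, 1/4 · 0.02304 = 0.00576, 1/4 · 0.00512 = 0.00128; these sum to 0.0208.
By Bayes' rule, P(r = 1 | data) = (0.00512) / (0.0208) = 0.24615.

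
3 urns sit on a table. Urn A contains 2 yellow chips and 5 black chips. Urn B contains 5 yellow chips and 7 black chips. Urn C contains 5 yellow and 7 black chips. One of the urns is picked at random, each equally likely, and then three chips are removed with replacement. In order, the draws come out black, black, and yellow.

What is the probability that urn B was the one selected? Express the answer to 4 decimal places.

0.3302

For each hypothesis, P(data | H) works out to: P(data | urn A) = (5/7)(5/7)(2/7) = 0.14577; P(data | urn B) = (7/12)(7/12)(5/12) = 0.14178; P(data | urn C) = (7/12)(7/12)(5/12) = 0.14178.
Weighting by the prior gives 1/3 · 0.14577 = 0.048591, 1/3 · 0.14178 = 0.047261, 1/3 · 0.14178 = 0.047261; summing to 0.14311.
By Bayes' rule, P(urn B | data) = (0.047261) / (0.14311) = 0.33024.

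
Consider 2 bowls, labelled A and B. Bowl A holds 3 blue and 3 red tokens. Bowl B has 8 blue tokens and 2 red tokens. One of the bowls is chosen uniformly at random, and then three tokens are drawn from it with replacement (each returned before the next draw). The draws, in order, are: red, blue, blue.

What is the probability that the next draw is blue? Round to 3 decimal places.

0.652

Compute the likelihood of the observed sequence for each case: P(data | bowl A) = (3/6)(3/6)(3/6) = 0.125; P(data | bowl B) = (2/10)(8/10)(8/10) = 0.128.
Weighting by the prior gives 1/2 · 0.125 = 0.0625, 1/2 · 0.128 = 0.064; these sum to 0.1265.
Normalising, the posterior is P(bowl A | data) = 0.49407, P(bowl B | data) = 0.50593.
Averaging over the posterior, P(blue next | data) = (1/2)(0.49407) + (4/5)(0.50593) = 0.65178.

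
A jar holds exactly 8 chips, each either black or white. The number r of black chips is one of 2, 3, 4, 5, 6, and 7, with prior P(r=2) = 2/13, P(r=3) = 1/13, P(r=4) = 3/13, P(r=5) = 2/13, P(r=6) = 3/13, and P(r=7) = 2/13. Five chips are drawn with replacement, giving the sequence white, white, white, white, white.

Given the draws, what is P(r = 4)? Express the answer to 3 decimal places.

Compute the likelihood of the observed sequence for each case: P(data | r = 2) = (6/8)(6/8)(6/8)(6/8)(6/8) = 0.2373; P(data | r = 3) = (5/8)(5/8)(5/8)(5/8)(5/8) = 0.095367; P(data | r = 4) = (4/8)(4/8)(4/8)(4/8)(4/8) = 0.03125; P(data | r = 5) = (3/8)(3/8)(3/8)(3/8)(3/8) = 0.0074158; P(data | r = 6) = (2/8)(2/8)(2/8)(2/8)(2/8) = 0.00097656; P(data | r = 7) = (1/8)(1/8)(1/8)(1/8)(1/8) = 3.0518e-05.
Multiplying each by its prior: 2/13 · 0.2373 = 0.036508, 1/13 · 0.095367 = 0.007336, 3/13 · 0.03125 = 0.0072115, 2/13 · 0.0074158 = 0.0011409, 3/13 · 0.00097656 = 0.00022536, 2/13 · 3.0518e-05 = 4.695e-06; these sum to 0.052427.
Therefore the posterior P(r = 4 | data) = (0.0072115) / (0.052427) = 0.13755.

0.138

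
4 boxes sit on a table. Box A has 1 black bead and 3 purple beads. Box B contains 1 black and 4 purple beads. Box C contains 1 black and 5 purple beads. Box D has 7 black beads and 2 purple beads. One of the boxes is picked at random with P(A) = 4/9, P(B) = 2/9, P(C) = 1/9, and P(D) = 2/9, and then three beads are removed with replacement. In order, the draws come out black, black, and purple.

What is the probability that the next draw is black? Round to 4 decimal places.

0.5016

Under each hypothesis, the probability of the observed sequence is: P(data | box A) = (1/4)(1/4)(3/4) = 0.046875; P(data | box B) = (1/5)(1/5)(4/5) = 0.032; P(data | box C) = (1/6)(1/6)(5/6) = 0.023148; P(data | box D) = (7/9)(7/9)(2/9) = 0.13443.
The prior-weighted likelihoods are 4/9 · 0.046875 = 0.020833, 2/9 · 0.032 = 0.0071111, 1/9 · 0.023148 = 0.002572, 2/9 · 0.13443 = 0.029873; these sum to 0.06039.
Normalising, the posterior is P(box A | data) = 0.34498, P(box B | data) = 0.11775, P(box C | data) = 0.04259, P(box D | data) = 0.49468.
So P(black next | data) = Σ P(black next | H) P(H | data) = (1/4)(0.34498) + (1/5)(0.11775) + (1/6)(0.04259) + (7/9)(0.49468) = 0.50164.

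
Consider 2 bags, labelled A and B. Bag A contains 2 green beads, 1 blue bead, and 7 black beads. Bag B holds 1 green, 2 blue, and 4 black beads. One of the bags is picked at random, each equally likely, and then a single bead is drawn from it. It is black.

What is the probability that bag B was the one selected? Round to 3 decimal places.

0.449

Compute the likelihood of this draw for each case: P(data | bag A) = (7/10) = 7/10; P(data | bag B) = (4/7) = 4/7.
Weighting by the prior gives 1/2 · 7/10 = 7/20, 1/2 · 4/7 = 2/7; with total 89/140.
By Bayes' rule, P(bag B | data) = (2/7) / (89/140) = 40/89.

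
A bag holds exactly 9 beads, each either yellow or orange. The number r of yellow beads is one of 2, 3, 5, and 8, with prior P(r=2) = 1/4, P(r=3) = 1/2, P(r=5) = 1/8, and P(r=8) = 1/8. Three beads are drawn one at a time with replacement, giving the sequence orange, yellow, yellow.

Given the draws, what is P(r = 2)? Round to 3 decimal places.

0.128

For each hypothesis, P(data | H) works out to: P(data | r = 2) = (7/9)(2/9)(2/9) = 0.038409; P(data | r = 3) = (6/9)(3/9)(3/9) = 0.074074; P(data | r = 5) = (4/9)(5/9)(5/9) = 0.13717; P(data | r = 8) = (1/9)(8/9)(8/9) = 0.087791.
The prior-weighted likelihoods are 1/4 · 0.038409 = 0.0096022, 1/2 · 0.074074 = 0.037037, 1/8 · 0.13717 = 0.017147, 1/8 · 0.087791 = 0.010974; with total 0.07476.
So P(r = 2 | data) = (0.0096022) / (0.07476) = 0.12844.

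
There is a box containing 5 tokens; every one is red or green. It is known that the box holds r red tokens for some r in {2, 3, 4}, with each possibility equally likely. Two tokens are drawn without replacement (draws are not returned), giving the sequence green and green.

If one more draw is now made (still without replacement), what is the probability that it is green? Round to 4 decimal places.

0.2500

Compute the likelihood of the observed sequence for each case: P(data | r = 2) = (3/5)(2/4) = 3/10; P(data | r = 3) = (2/5)(1/4) = 1/10; P(data | r = 4) = (1/5)(0/4) = 0.
The prior-weighted likelihoods are 1/3 · 3/10 = 1/10, 1/3 · 1/10 = 1/30, 1/3 · 0 = 0; summing to 2/15.
Dividing through by the total gives posterior P(r = 2 | data) = 3/4, P(r = 3 | data) = 1/4, P(r = 4 | data) = 0.
The predictive probability is P(green next | data) = (1/3)(3/4) + (0)(1/4) = 1/4.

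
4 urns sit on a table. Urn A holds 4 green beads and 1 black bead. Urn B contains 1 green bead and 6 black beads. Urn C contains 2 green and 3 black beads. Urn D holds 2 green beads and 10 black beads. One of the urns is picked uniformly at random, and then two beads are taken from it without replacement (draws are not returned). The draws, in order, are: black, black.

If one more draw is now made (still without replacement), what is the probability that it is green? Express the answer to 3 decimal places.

0.283

Compute the likelihood of the observed sequence for each case: P(data | urn A) = (1/5)(0/4) = 0; P(data | urn B) = (6/7)(5/6) = 0.71429; P(data | urn C) = (3/5)(2/4) = 0.3; P(data | urn D) = (10/12)(9/11) = 0.68182.
Weighting by the prior gives 1/4 · 0 = 0, 1/4 · 0.71429 = 0.17857, 1/4 · 0.3 = 0.075, 1/4 · 0.68182 = 0.17045; these sum to 0.42403.
Normalising, the posterior is P(urn A | data) = 0, P(urn B | data) = 0.42113, P(urn C | data) = 0.17688, P(urn D | data) = 0.40199.
Averaging over the posterior, P(green next | data) = (1/5)(0.42113) + (2/3)(0.17688) + (1/5)(0.40199) = 0.28254.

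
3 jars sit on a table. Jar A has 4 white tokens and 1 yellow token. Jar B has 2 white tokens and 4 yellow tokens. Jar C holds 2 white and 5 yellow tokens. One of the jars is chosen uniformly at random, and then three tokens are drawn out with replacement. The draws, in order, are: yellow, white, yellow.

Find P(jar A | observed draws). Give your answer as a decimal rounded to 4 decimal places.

Under each hypothesis, the probability of the observed sequence is: P(data | jar A) = (1/5)(4/5)(1/5) = 0.032; P(data | jar B) = (4/6)(2/6)(4/6) = 0.14815; P(data | jar C) = (5/7)(2/7)(5/7) = 0.14577.
The prior-weighted likelihoods are 1/3 · 0.032 = 0.010667, 1/3 · 0.14815 = 0.049383, 1/3 · 0.14577 = 0.048591; with total 0.10864.
By Bayes' rule, P(jar A | data) = (0.010667) / (0.10864) = 0.098183.

0.0982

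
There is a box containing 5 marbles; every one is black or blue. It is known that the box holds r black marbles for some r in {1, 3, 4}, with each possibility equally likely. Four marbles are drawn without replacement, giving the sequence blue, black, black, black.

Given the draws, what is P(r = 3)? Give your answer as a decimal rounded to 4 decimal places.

0.3333

For each hypothesis, P(data | H) works out to: P(data | r = 1) = (4/5)(1/4)(0/3) = 0; P(data | r = 3) = (2/5)(3/4)(2/3)(1/2) = 1/10; P(data | r = 4) = (1/5)(4/4)(3/3)(2/2) = 1/5.
Multiplying each by its prior: 1/3 · 0 = 0, 1/3 · 1/10 = 1/30, 1/3 · 1/5 = 1/15; with total 1/10.
By Bayes' rule, P(r = 3 | data) = (1/30) / (1/10) = 1/3.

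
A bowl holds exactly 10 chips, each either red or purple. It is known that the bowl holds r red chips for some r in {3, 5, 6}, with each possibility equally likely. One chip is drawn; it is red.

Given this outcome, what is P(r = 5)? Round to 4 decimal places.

0.3571

For each hypothesis, P(data | H) works out to: P(data | r = 3) = (3/10) = 3/10; P(data | r = 5) = (5/10) = 1/2; P(data | r = 6) = (6/10) = 3/5.
The prior-weighted likelihoods are 1/3 · 3/10 = 1/10, 1/3 · 1/2 = 1/6, 1/3 · 3/5 = 1/5; summing to 7/15.
So P(r = 5 | data) = (1/6) / (7/15) = 5/14.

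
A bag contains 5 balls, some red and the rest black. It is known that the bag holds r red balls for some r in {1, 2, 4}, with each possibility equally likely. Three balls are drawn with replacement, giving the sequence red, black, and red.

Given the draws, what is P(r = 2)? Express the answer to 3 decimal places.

For each hypothesis, P(data | H) works out to: P(data | r = 1) = (1/5)(4/5)(1/5) = 4/125; P(data | r = 2) = (2/5)(3/5)(2/5) = 12/125; P(data | r = 4) = (4/5)(1/5)(4/5) = 16/125.
Weighting by the prior gives 1/3 · 4/125 = 4/375, 1/3 · 12/125 = 4/125, 1/3 · 16/125 = 16/375; these sum to 32/375.
Hence P(r = 2 | data) = (4/125) / (32/375) = 3/8.

0.375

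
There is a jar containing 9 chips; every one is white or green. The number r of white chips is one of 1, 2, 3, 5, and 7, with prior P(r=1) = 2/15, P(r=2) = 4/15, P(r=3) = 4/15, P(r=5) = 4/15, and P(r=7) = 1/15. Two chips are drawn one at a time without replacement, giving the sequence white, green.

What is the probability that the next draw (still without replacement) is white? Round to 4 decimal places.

The likelihood of the observed sequence under each hypothesis: P(data | r = 1) = (1/9)(8/8) = 1/9; P(data | r = 2) = (2/9)(7/8) = 7/36; P(data | r = 3) = (3/9)(6/8) = 1/4; P(data | r = 5) = (5/9)(4/8) = 5/18; P(data | r = 7) = (7/9)(2/8) = 7/36.
Weighting by the prior gives 2/15 · 1/9 = 2/135, 4/15 · 7/36 = 7/135, 4/15 · 1/4 = 1/15, 4/15 · 5/18 = 2/27, 1/15 · 7/36 = 7/540; with total 119/540.
Dividing through by the total gives posterior P(r = 1 | data) = 8/119, P(r = 2 | data) = 4/17, P(r = 3 | data) = 36/119, P(r = 5 | data) = 40/119, P(r = 7 | data) = 1/17.
So P(white next | data) = Σ P(white next | H) P(H | data) = (0)(8/119) + (1/7)(4/17) + (2/7)(36/119) + (4/7)(40/119) + (6/7)(1/17) = 302/833.

0.3625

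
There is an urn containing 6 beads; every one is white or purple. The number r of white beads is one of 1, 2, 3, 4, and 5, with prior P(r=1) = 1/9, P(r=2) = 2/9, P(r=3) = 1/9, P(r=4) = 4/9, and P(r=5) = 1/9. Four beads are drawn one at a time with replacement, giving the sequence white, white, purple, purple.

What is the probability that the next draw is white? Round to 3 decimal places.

0.541

Compute the likelihood of the observed sequence for each case: P(data | r = 1) = (1/6)(1/6)(5/6)(5/6) = 0.01929; P(data | r = 2) = (2/6)(2/6)(4/6)(4/6) = 0.049383; P(data | r = 3) = (3/6)(3/6)(3/6)(3/6) = 0.0625; P(data | r = 4) = (4/6)(4/6)(2/6)(2/6) = 0.049383; P(data | r = 5) = (5/6)(5/6)(1/6)(1/6) = 0.01929.
Multiplying each by its prior: 1/9 · 0.01929 = 0.0021433, 2/9 · 0.049383 = 0.010974, 1/9 · 0.0625 = 0.0069444, 4/9 · 0.049383 = 0.021948, 1/9 · 0.01929 = 0.0021433; these sum to 0.044153.
The posterior is then P(r = 1 | data) = 0.048544, P(r = 2 | data) = 0.24854, P(r = 3 | data) = 0.15728, P(r = 4 | data) = 0.49709, P(r = 5 | data) = 0.048544.
So P(white next | data) = Σ P(white next | H) P(H | data) = (1/6)(0.048544) + (1/3)(0.24854) + (1/2)(0.15728) + (2/3)(0.49709) + (5/6)(0.048544) = 0.54142.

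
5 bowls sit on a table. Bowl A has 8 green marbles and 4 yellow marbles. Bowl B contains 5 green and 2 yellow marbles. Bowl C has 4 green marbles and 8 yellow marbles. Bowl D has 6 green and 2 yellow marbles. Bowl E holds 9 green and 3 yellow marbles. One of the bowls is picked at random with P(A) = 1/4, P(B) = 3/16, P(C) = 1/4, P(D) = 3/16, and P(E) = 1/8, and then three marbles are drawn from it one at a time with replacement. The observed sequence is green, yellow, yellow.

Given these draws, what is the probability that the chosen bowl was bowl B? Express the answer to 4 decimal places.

0.1347

The likelihood of the observed sequence under each hypothesis: P(data | bowl A) = (8/12)(4/12)(4/12) = 0.074074; P(data | bowl B) = (5/7)(2/7)(2/7) = 0.058309; P(data | bowl C) = (4/12)(8/12)(8/12) = 0.14815; P(data | bowl D) = (6/8)(2/8)(2/8) = 0.046875; P(data | bowl E) = (9/12)(3/12)(3/12) = 0.046875.
Weighting by the prior gives 1/4 · 0.074074 = 0.018519, 3/16 · 0.058309 = 0.010933, 1/4 · 0.14815 = 0.037037, 3/16 · 0.046875 = 0.0087891, 1/8 · 0.046875 = 0.0058594; with total 0.081137.
So P(bowl B | data) = (0.010933) / (0.081137) = 0.13475.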